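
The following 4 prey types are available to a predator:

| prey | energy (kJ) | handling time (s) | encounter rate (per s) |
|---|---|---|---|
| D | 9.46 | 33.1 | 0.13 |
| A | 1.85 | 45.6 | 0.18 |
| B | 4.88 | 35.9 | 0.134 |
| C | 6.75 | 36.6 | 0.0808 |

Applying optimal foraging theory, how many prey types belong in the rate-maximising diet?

Rank by E/h (kJ/s): D 0.286, C 0.184, B 0.136, A 0.0406. Include each in turn until the next type's E/h falls below the running intake rate.
Rate on top 1: 0.2319. C: 0.184 < 0.2319 → exclude; stop.
Optimal diet: D — 1 of 4 types.

1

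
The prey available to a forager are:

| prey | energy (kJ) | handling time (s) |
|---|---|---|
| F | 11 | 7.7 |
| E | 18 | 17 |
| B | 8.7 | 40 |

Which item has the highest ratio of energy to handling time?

Profitability E/h (kJ/s): F = 11/7.7 = 1.43, E = 18/17 = 1.06, B = 8.7/40 = 0.217.
Ranked: F > E > B.

F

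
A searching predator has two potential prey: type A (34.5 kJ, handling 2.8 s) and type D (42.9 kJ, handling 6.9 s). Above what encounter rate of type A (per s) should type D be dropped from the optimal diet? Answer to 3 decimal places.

The zero-one rule: include type D iff E₂/h₂ > λE₁/(1+λh₁). Equality gives the switch point.
λE₁h₂ = E₂ + λE₂h₁ ⇒ λ = E₂/(E₁h₂ − E₂h₁) = 42.9/(238.1 − 120.1) = 0.3638 per s.

0.364 per s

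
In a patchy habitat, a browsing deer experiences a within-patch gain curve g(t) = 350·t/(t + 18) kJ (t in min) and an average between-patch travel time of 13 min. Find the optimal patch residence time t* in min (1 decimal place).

Optimal t* satisfies g'(t*) = g(t*)/(T + t*).
g'(t) = 350·18/(t + 18)². Setting 350·18/(t+18)² = 350t/[(t+18)(13+t)] gives 18(13+t) = t(t+18), so t² = 18×13 = 234.
t* = √234 = 15.3 min.

15.3 min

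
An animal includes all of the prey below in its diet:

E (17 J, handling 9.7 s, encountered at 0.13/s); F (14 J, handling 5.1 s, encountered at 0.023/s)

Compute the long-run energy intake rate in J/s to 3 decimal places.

Energy encountered per unit search time: 0.13×17 + 0.023×14 = 2.532 J/s.
Handling time per unit search time: 0.13×9.7 + 0.023×5.1 = 1.378.
Rate = 2.532/(1 + 1.378) = 1.065 J/s.

1.065 J/s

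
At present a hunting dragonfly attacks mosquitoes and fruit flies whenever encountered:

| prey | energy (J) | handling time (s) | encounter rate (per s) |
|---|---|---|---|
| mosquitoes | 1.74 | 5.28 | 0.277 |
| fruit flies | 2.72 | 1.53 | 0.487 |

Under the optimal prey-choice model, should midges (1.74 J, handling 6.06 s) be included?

On mosquitoes and fruit flies alone, R = ΣλE/(1+Σλh) = 1.807/3.208 = 0.5632 J/s.
Profitability of midges: 1.74/6.06 = 0.2871 J/s.
0.2871 < 0.5632, so adding midges would lower the average — exclude it.

No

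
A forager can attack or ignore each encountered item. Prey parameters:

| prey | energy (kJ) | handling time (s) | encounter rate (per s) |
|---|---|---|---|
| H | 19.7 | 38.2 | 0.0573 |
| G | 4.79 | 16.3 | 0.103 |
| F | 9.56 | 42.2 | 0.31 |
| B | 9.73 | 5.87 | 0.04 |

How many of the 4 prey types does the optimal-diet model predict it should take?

2

Rank by E/h (kJ/s): B 1.66, H 0.516, G 0.294, F 0.227. Include each in turn until the next type's E/h falls below the running intake rate.
Rate on top 1: 0.3152. H: 0.516 > 0.3152 → include.
Rate on top 2: 0.4434. G: 0.294 < 0.4434 → exclude; stop.
Optimal diet: B, H — 2 of 4 types.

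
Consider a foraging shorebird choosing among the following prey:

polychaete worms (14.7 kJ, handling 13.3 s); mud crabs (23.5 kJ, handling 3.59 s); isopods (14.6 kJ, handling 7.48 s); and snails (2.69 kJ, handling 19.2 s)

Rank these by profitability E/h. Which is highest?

Profitability E/h (kJ/s): polychaete worms = 14.7/13.3 = 1.11, mud crabs = 23.5/3.59 = 6.55, isopods = 14.6/7.48 = 1.95, snails = 2.69/19.2 = 0.14.
Ranked: mud crabs > isopods > polychaete worms > snails.

mud crabs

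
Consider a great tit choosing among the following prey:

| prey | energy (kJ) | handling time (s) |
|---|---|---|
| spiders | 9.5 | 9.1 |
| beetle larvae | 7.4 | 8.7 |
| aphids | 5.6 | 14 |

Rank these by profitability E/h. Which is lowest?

aphids

Profitability E/h (kJ/s): spiders = 9.5/9.1 = 1.04, beetle larvae = 7.4/8.7 = 0.851, aphids = 5.6/14 = 0.4.
Ranked: spiders > beetle larvae > aphids.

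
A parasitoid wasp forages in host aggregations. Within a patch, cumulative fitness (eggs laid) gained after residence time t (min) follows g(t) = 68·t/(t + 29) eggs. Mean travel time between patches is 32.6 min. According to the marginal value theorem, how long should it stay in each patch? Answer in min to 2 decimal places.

30.75 min

Maximise g(t)/(T+t): set derivative to zero → g'(t)(T+t) = g(t).
g'(t) = 68·29/(t + 29)². Setting 68·29/(t+29)² = 68t/[(t+29)(32.6+t)] gives 29(32.6+t) = t(t+29), so t² = 29×32.6 = 945.4.
t* = √945.4 = 30.75 min.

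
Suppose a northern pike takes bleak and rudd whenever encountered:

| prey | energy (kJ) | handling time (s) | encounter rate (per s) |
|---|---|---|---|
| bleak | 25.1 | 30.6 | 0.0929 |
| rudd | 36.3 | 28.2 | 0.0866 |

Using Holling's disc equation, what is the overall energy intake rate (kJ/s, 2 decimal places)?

0.87 kJ/s

R = (0.0929×25.1 + 0.0866×36.3) / (1 + 0.0929×30.6 + 0.0866×28.2) = 5.475/6.285 = 0.8712 kJ/s.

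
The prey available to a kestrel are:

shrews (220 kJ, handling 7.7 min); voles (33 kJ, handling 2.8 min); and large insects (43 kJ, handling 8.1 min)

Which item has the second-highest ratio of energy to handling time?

voles

In descending order of E/h:
shrews: 220/7.7 = 28.6 kJ/min
voles: 33/2.8 = 11.8 kJ/min
large insects: 43/8.1 = 5.31 kJ/min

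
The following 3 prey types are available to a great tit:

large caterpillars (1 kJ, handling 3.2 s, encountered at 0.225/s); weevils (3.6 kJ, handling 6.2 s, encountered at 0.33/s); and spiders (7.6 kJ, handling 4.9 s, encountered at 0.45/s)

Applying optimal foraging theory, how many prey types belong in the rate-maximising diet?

Rank by E/h (kJ/s): spiders 1.55, weevils 0.581, large caterpillars 0.312. Include each in turn until the next type's E/h falls below the running intake rate.
Rate on top 1: 1.067. weevils: 0.581 < 1.067 → exclude; stop.
Optimal diet: spiders — 1 of 3 types.

1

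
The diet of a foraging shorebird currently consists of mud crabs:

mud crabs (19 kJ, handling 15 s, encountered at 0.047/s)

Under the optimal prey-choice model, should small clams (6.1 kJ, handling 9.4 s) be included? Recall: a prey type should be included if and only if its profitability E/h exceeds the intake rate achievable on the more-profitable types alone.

Yes

On mud crabs alone, R = ΣλE/(1+Σλh) = 0.893/1.705 = 0.5238 kJ/s.
Profitability of small clams: 6.1/9.4 = 0.6489 kJ/s.
0.6489 > 0.5238, so adding small clams raises the average — include it.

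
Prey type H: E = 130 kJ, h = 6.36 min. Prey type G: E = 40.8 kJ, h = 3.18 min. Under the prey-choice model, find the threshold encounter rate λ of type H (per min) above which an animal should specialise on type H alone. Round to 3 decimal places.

0.265 per min

At the threshold, the rate on type H alone equals the profitability of type G: λ·130/(1 + λ·6.36) = 40.8/3.18 = 12.83.
Rearranging, λ(130 − 12.83×6.36) = 12.83, so λ = 12.83/48.4 = 0.2651 per min.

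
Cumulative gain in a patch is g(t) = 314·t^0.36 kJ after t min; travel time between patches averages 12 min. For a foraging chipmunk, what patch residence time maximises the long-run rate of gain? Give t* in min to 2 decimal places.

Optimal t* satisfies g'(t*) = g(t*)/(T + t*).
g'(t) = 0.36·314·t^-0.64. Setting 0.36·314·t^-0.64 = 314·t^0.36/(12+t) gives 0.36(12+t) = t, so 0.64·t = 0.36×12.
t* = 0.36×12/0.64 = 6.75 min.

6.75 min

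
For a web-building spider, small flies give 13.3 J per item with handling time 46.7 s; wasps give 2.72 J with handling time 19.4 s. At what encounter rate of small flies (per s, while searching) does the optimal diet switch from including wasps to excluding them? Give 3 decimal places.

0.021 per s

The zero-one rule: include wasps iff E₂/h₂ > λE₁/(1+λh₁). Equality gives the switch point.
λE₁h₂ = E₂ + λE₂h₁ ⇒ λ = E₂/(E₁h₂ − E₂h₁) = 2.72/(258 − 127) = 0.02076 per s.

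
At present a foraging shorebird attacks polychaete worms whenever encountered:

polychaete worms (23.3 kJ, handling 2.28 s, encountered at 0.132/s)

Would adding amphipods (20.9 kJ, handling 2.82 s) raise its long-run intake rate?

Yes

On polychaete worms alone, R = ΣλE/(1+Σλh) = 3.076/1.301 = 2.364 kJ/s.
amphipods: E/h = 20.9/2.82 = 7.411 kJ/s.
7.411 > 2.364, so adding amphipods raises the average — include it.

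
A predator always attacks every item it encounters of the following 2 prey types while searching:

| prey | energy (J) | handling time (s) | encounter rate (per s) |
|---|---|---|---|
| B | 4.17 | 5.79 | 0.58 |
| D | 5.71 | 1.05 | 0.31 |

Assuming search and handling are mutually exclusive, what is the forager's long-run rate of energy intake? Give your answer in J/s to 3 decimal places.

0.894 J/s

Energy encountered per unit search time: 0.58×4.17 + 0.31×5.71 = 4.189 J/s.
Handling time per unit search time: 0.58×5.79 + 0.31×1.05 = 3.684.
Rate = 4.189/(1 + 3.684) = 0.8943 J/s.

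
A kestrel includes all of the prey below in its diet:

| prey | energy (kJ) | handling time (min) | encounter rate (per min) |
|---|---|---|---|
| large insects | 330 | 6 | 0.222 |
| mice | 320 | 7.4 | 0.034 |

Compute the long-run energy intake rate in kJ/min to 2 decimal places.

32.57 kJ/min

R = (0.222×330 + 0.034×320) / (1 + 0.222×6 + 0.034×7.4) = 84.14/2.584 = 32.57 kJ/min.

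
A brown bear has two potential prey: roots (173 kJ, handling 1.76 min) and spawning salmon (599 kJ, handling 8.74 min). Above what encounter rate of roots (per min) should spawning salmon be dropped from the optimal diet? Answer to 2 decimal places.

The zero-one rule: include spawning salmon iff E₂/h₂ > λE₁/(1+λh₁). Equality gives the switch point.
λE₁h₂ = E₂ + λE₂h₁ ⇒ λ = E₂/(E₁h₂ − E₂h₁) = 599/(1512 − 1054) = 1.308 per min.

1.31 per min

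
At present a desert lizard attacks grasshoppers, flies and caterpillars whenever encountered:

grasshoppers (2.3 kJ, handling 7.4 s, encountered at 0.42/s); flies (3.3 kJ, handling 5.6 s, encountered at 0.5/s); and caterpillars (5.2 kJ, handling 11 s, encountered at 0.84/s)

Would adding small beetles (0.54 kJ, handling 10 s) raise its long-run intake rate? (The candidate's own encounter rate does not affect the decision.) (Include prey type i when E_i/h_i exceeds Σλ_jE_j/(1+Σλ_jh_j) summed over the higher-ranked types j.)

Current rate: (0.42×2.3 + 0.5×3.3 + 0.84×5.2)/(1 + 0.42×7.4 + 0.5×5.6 + 0.84×11) = 0.4325 kJ/s.
Profitability of small beetles: 0.54/10 = 0.054 kJ/s.
0.054 < 0.4325, so adding small beetles would lower the average — exclude it.

No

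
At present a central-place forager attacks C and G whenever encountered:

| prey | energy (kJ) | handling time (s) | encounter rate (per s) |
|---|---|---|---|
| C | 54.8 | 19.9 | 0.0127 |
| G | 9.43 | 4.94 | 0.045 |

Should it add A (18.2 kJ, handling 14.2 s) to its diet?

Intake rate on the current diet: R = (0.0127×54.8 + 0.045×9.43) / (1 + 0.0127×19.9 + 0.045×4.94) = 1.12/1.475 = 0.7595 kJ/s.
A: E/h = 18.2/14.2 = 1.282 kJ/s.
1.282 > 0.7595, so adding A raises the average — include it.

Yes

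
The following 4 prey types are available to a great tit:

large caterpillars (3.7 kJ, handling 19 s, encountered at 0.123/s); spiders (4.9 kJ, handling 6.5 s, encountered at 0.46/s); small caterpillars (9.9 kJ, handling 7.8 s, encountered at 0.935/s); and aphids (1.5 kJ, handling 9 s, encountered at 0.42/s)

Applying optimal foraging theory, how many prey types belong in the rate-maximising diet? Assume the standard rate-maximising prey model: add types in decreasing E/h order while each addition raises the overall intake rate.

E/h in descending order: small caterpillars 1.27, spiders 0.754, large caterpillars 0.195, aphids 0.167 kJ/s. The optimal diet is the largest prefix of this list for which every included type satisfies E_i/h_i > R on the types above it.
Rate on top 1: 1.116. spiders: 0.754 < 1.116 → exclude; stop.
Optimal diet: small caterpillars — 1 of 4 types.

1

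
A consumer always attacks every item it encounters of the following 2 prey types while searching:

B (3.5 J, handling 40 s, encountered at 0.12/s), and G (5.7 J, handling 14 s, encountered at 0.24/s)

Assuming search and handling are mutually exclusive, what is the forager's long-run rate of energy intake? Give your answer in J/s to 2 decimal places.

0.20 J/s

R = (0.12×3.5 + 0.24×5.7) / (1 + 0.12×40 + 0.24×14) = 1.788/9.16 = 0.1952 J/s.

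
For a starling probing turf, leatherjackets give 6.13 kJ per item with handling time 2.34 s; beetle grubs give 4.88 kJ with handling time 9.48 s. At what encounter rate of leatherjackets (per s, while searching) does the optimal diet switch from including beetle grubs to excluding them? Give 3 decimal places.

0.105 per s

Drop beetle grubs once their profitability E₂/h₂ falls below the rate achievable on leatherjackets alone: E₂/h₂ = λE₁/(1 + λh₁).
Solve for λ: λE₁h₂ = E₂(1 + λh₁) → λ(E₁h₂ − E₂h₁) = E₂ → λ = E₂/(E₁h₂ − E₂h₁).
λ = 4.88/(6.13×9.48 − 4.88×2.34) = 4.88/46.69 = 0.1045 per s.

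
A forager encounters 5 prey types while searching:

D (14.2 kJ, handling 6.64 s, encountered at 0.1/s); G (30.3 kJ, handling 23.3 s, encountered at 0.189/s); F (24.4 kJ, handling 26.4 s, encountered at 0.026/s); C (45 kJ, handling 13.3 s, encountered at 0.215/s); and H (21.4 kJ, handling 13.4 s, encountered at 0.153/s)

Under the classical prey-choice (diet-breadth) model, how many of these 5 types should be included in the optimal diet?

1

Rank by E/h (kJ/s): C 3.38, D 2.14, H 1.6, G 1.3, F 0.924. Include each in turn until the next type's E/h falls below the running intake rate.
Rate on top 1: 2.507. D: 2.14 < 2.507 → exclude; stop.
Optimal diet: C — 1 of 5 types.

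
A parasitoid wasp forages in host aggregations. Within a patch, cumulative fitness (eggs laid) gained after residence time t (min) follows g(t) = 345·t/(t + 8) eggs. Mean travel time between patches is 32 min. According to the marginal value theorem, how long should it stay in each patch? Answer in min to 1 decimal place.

16.0 min

By the marginal value theorem, leave when the instantaneous gain rate g'(t) equals the habitat-wide average g(t)/(T + t).
g'(t) = 345·8/(t + 8)². Setting 345·8/(t+8)² = 345t/[(t+8)(32+t)] gives 8(32+t) = t(t+8), so t² = 8×32 = 256.
t* = √256 = 16 min.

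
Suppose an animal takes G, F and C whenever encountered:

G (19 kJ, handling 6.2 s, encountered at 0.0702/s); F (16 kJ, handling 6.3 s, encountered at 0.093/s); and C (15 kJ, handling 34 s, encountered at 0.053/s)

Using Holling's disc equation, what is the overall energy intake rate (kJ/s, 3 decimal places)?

0.946 kJ/s

R = Σλ_iE_i / (1 + Σλ_ih_i)
Numerator: 0.0702×19 + 0.093×16 + 0.053×15 = 3.617
Denominator: 1 + 0.0702×6.2 + 0.093×6.3 + 0.053×34 = 3.823
R = 3.617/3.823 = 0.946 kJ/s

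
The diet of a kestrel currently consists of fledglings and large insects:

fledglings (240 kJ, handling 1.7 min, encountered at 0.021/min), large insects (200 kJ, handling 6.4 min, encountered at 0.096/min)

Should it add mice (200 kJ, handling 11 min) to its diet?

Yes

On fledglings and large insects alone, R = ΣλE/(1+Σλh) = 24.24/1.65 = 14.69 kJ/min.
mice: E/h = 200/11 = 18.18 kJ/min.
Since 18.18 > R, including mice increases the long-run rate.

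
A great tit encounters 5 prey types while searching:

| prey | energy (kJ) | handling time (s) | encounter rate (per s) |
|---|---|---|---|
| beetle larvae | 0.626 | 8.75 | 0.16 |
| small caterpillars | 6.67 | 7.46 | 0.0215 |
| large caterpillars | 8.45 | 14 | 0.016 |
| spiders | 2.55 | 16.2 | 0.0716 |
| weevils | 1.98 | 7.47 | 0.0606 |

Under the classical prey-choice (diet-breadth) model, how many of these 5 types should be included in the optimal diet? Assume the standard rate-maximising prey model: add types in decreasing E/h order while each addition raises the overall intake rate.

3

Rank by E/h (kJ/s): small caterpillars 0.894, large caterpillars 0.604, weevils 0.265, spiders 0.157, beetle larvae 0.0715. Include each in turn until the next type's E/h falls below the running intake rate.
Rate on top 1: 0.1236. large caterpillars: 0.604 > 0.1236 → include.
Rate on top 2: 0.2012. weevils: 0.265 > 0.2012 → include.
Rate on top 3: 0.217. spiders: 0.157 < 0.217 → exclude; stop.
Optimal diet: small caterpillars, large caterpillars, weevils — 3 of 5 types.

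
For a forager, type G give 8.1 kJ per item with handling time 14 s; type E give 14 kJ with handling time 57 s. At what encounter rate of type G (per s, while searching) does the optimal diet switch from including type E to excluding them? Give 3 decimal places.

The zero-one rule: include type E iff E₂/h₂ > λE₁/(1+λh₁). Equality gives the switch point.
λE₁h₂ = E₂ + λE₂h₁ ⇒ λ = E₂/(E₁h₂ − E₂h₁) = 14/(461.7 − 196) = 0.05269 per s.

0.053 per s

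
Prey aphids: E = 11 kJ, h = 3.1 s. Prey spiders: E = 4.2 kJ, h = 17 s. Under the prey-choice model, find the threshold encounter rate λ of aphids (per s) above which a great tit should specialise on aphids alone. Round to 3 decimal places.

0.024 per s

Drop spiders once their profitability E₂/h₂ falls below the rate achievable on aphids alone: E₂/h₂ = λE₁/(1 + λh₁).
Solve for λ: λE₁h₂ = E₂(1 + λh₁) → λ(E₁h₂ − E₂h₁) = E₂ → λ = E₂/(E₁h₂ − E₂h₁).
λ = 4.2/(11×17 − 4.2×3.1) = 4.2/174 = 0.02414 per s.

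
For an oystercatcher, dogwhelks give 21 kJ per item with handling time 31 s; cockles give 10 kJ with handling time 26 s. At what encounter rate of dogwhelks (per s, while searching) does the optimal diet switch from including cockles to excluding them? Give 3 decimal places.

The zero-one rule: include cockles iff E₂/h₂ > λE₁/(1+λh₁). Equality gives the switch point.
λE₁h₂ = E₂ + λE₂h₁ ⇒ λ = E₂/(E₁h₂ − E₂h₁) = 10/(546 − 310) = 0.04237 per s.

0.042 per s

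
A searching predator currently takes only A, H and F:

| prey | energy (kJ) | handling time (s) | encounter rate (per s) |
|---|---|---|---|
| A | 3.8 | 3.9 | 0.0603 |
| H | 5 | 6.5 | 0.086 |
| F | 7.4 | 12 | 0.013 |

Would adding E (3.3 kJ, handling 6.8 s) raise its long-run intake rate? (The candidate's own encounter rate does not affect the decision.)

Current rate: (0.0603×3.8 + 0.086×5 + 0.013×7.4)/(1 + 0.0603×3.9 + 0.086×6.5 + 0.013×12) = 0.3873 kJ/s.
Profitability of E: 3.3/6.8 = 0.4853 kJ/s.
Since 0.4853 > R, including E increases the long-run rate.

Yes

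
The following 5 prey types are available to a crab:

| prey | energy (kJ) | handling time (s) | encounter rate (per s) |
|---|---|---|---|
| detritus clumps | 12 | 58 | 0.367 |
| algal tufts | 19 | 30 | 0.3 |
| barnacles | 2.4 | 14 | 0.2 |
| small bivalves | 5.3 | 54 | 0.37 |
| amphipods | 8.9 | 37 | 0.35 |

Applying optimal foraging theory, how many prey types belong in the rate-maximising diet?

Profitabilities (E/h, kJ/s): algal tufts 0.633, amphipods 0.241, detritus clumps 0.207, barnacles 0.171, small bivalves 0.0981. Add prey in this order while the next type's profitability exceeds the intake rate on those already taken.
Rate on top 1: 0.57. amphipods: 0.241 < 0.57 → exclude; stop.
Optimal diet: algal tufts — 1 of 5 types.

1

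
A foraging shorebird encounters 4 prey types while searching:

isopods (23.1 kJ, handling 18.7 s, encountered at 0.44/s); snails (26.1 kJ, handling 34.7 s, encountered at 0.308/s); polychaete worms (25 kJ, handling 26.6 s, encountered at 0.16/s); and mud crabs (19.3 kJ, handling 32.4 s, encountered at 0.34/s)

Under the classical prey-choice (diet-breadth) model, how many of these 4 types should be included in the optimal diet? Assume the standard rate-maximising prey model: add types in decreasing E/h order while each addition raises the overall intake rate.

1

Rank by E/h (kJ/s): isopods 1.24, polychaete worms 0.94, snails 0.752, mud crabs 0.596. Include each in turn until the next type's E/h falls below the running intake rate.
Rate on top 1: 1.101. polychaete worms: 0.94 < 1.101 → exclude; stop.
Optimal diet: isopods — 1 of 4 types.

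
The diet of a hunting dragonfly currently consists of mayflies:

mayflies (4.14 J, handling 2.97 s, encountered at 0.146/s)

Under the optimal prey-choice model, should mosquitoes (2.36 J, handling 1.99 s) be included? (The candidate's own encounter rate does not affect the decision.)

Current rate: (0.146×4.14)/(1 + 0.146×2.97) = 0.4216 J/s.
mosquitoes: E/h = 2.36/1.99 = 1.186 J/s.
Since 1.186 > R, including mosquitoes increases the long-run rate.

Yes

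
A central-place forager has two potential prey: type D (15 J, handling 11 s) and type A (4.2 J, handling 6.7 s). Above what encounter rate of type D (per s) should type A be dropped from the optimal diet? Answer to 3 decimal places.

0.077 per s

The zero-one rule: include type A iff E₂/h₂ > λE₁/(1+λh₁). Equality gives the switch point.
λE₁h₂ = E₂ + λE₂h₁ ⇒ λ = E₂/(E₁h₂ − E₂h₁) = 4.2/(100.5 − 46.2) = 0.07735 per s.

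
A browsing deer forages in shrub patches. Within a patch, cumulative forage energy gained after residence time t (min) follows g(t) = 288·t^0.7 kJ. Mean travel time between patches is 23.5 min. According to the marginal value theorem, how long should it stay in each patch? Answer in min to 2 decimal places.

54.83 min

Maximise g(t)/(T+t): set derivative to zero → g'(t)(T+t) = g(t).
g'(t) = 0.7·288·t^-0.3. Setting 0.7·288·t^-0.3 = 288·t^0.7/(23.5+t) gives 0.7(23.5+t) = t, so 0.30·t = 0.7×23.5.
t* = 0.7×23.5/0.30 = 54.83 min.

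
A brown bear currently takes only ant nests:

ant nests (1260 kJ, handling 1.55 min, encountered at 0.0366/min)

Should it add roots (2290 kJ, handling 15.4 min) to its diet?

On ant nests alone, R = ΣλE/(1+Σλh) = 46.12/1.057 = 43.64 kJ/min.
Profitability of roots: 2290/15.4 = 148.7 kJ/min.
148.7 > 43.64, so adding roots raises the average — include it.

Yes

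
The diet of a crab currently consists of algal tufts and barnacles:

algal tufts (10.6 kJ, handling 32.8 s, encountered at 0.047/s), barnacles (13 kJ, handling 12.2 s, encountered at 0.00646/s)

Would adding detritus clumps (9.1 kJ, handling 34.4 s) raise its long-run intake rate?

On algal tufts and barnacles alone, R = ΣλE/(1+Σλh) = 0.5822/2.62 = 0.2222 kJ/s.
detritus clumps: E/h = 9.1/34.4 = 0.2645 kJ/s.
0.2645 > 0.2222, so adding detritus clumps raises the average — include it.

Yes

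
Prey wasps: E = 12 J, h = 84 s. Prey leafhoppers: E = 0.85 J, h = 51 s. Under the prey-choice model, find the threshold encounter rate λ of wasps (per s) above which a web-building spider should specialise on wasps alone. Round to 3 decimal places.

0.002 per s

Drop leafhoppers once their profitability E₂/h₂ falls below the rate achievable on wasps alone: E₂/h₂ = λE₁/(1 + λh₁).
Solve for λ: λE₁h₂ = E₂(1 + λh₁) → λ(E₁h₂ − E₂h₁) = E₂ → λ = E₂/(E₁h₂ − E₂h₁).
λ = 0.85/(12×51 − 0.85×84) = 0.85/540.6 = 0.001572 per s.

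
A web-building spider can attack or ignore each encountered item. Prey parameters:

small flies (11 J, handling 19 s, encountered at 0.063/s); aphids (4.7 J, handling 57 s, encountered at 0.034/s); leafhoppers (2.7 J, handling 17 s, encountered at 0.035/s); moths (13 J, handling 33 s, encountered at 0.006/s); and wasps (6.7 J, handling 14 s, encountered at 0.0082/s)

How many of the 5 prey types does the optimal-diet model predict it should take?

Profitabilities (E/h, J/s): small flies 0.579, wasps 0.479, moths 0.394, leafhoppers 0.159, aphids 0.0825. Add prey in this order while the next type's profitability exceeds the intake rate on those already taken.
Rate on top 1: 0.3154. wasps: 0.479 > 0.3154 → include.
Rate on top 2: 0.3235. moths: 0.394 > 0.3235 → include.
Rate on top 3: 0.3291. leafhoppers: 0.159 < 0.3291 → exclude; stop.
Optimal diet: small flies, wasps, moths — 3 of 5 types.

3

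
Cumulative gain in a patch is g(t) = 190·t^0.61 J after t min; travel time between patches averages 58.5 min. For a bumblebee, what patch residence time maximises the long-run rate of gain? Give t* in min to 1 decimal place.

91.5 min

Maximise g(t)/(T+t): set derivative to zero → g'(t)(T+t) = g(t).
g'(t) = 0.61·190·t^-0.39. Setting 0.61·190·t^-0.39 = 190·t^0.61/(58.5+t) gives 0.61(58.5+t) = t, so 0.39·t = 0.61×58.5.
t* = 0.61×58.5/0.39 = 91.5 min.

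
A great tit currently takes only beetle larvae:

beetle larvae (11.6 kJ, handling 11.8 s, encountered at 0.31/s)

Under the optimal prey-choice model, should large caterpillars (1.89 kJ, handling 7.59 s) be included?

Current rate: (0.31×11.6)/(1 + 0.31×11.8) = 0.772 kJ/s.
large caterpillars: E/h = 1.89/7.59 = 0.249 kJ/s.
0.249 < 0.772, so adding large caterpillars would lower the average — exclude it.

No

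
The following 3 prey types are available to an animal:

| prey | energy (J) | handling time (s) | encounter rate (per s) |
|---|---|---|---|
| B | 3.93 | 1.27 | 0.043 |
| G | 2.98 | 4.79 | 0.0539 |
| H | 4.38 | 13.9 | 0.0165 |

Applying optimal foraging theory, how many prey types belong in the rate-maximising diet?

E/h in descending order: B 3.09, G 0.622, H 0.315 J/s. The optimal diet is the largest prefix of this list for which every included type satisfies E_i/h_i > R on the types above it.
Rate on top 1: 0.1602. G: 0.622 > 0.1602 → include.
Rate on top 2: 0.2511. H: 0.315 > 0.2511 → include.
Optimal diet: B, G, H — 3 of 3 types.

3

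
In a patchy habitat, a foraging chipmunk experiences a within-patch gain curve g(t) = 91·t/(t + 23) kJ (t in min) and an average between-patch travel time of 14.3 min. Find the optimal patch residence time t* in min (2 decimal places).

18.14 min

By the marginal value theorem, leave when the instantaneous gain rate g'(t) equals the habitat-wide average g(t)/(T + t).
g'(t) = 91·23/(t + 23)². Setting 91·23/(t+23)² = 91t/[(t+23)(14.3+t)] gives 23(14.3+t) = t(t+23), so t² = 23×14.3 = 328.9.
t* = √328.9 = 18.14 min.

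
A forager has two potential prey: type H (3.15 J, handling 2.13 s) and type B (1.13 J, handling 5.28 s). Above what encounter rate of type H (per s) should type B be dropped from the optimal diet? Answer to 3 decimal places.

The zero-one rule: include type B iff E₂/h₂ > λE₁/(1+λh₁). Equality gives the switch point.
λE₁h₂ = E₂ + λE₂h₁ ⇒ λ = E₂/(E₁h₂ − E₂h₁) = 1.13/(16.63 − 2.407) = 0.07944 per s.

0.079 per s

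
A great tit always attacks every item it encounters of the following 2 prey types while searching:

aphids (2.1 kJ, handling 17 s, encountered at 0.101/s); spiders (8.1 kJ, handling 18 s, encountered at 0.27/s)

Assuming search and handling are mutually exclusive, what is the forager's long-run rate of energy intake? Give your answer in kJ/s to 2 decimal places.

R = (0.101×2.1 + 0.27×8.1) / (1 + 0.101×17 + 0.27×18) = 2.399/7.577 = 0.3166 kJ/s.

0.32 kJ/s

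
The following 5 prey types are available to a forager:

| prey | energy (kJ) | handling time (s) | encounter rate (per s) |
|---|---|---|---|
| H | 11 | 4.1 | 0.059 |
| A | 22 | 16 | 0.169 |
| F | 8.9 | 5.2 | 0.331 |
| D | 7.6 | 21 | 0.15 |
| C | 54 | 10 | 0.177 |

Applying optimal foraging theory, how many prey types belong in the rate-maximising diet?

1

E/h in descending order: C 5.4, H 2.68, F 1.71, A 1.38, D 0.362 kJ/s. The optimal diet is the largest prefix of this list for which every included type satisfies E_i/h_i > R on the types above it.
Rate on top 1: 3.451. H: 2.68 < 3.451 → exclude; stop.
Optimal diet: C — 1 of 5 types.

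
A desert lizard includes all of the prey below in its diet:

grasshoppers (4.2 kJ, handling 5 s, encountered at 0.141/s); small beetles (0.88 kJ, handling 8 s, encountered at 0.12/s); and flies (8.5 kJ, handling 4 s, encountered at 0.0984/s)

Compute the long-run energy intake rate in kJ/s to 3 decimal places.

0.502 kJ/s

Energy encountered per unit search time: 0.141×4.2 + 0.12×0.88 + 0.0984×8.5 = 1.534 kJ/s.
Handling time per unit search time: 0.141×5 + 0.12×8 + 0.0984×4 = 2.059.
Rate = 1.534/(1 + 2.059) = 0.5016 kJ/s.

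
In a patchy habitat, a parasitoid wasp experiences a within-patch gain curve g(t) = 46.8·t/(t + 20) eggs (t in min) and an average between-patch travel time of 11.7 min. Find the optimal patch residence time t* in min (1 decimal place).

By the marginal value theorem, leave when the instantaneous gain rate g'(t) equals the habitat-wide average g(t)/(T + t).
g'(t) = 46.8·20/(t + 20)². Setting 46.8·20/(t+20)² = 46.8t/[(t+20)(11.7+t)] gives 20(11.7+t) = t(t+20), so t² = 20×11.7 = 234.
t* = √234 = 15.3 min.

15.3 min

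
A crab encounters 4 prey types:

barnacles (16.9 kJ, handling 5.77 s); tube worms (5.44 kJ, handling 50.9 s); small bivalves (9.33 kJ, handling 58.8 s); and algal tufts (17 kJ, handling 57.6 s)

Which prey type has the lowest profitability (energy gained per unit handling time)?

Profitability E/h (kJ/s): barnacles = 16.9/5.77 = 2.93, tube worms = 5.44/50.9 = 0.107, small bivalves = 9.33/58.8 = 0.159, algal tufts = 17/57.6 = 0.295.
Ranked: barnacles > algal tufts > small bivalves > tube worms.

tube worms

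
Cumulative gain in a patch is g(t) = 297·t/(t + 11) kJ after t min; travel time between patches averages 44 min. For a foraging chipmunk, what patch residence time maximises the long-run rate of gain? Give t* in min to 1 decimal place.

22.0 min

Maximise g(t)/(T+t): set derivative to zero → g'(t)(T+t) = g(t).
g'(t) = 297·11/(t + 11)². Setting 297·11/(t+11)² = 297t/[(t+11)(44+t)] gives 11(44+t) = t(t+11), so t² = 11×44 = 484.
t* = √484 = 22 min.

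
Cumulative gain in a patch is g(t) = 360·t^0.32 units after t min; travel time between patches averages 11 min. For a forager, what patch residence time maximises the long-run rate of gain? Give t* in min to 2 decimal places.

Optimal t* satisfies g'(t*) = g(t*)/(T + t*).
g'(t) = 0.32·360·t^-0.68. Setting 0.32·360·t^-0.68 = 360·t^0.32/(11+t) gives 0.32(11+t) = t, so 0.68·t = 0.32×11.
t* = 0.32×11/0.68 = 5.176 min.

5.18 min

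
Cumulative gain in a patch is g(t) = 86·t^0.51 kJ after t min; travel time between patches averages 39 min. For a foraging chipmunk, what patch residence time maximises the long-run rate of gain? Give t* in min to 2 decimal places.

Optimal t* satisfies g'(t*) = g(t*)/(T + t*).
g'(t) = 0.51·86·t^-0.49. Setting 0.51·86·t^-0.49 = 86·t^0.51/(39+t) gives 0.51(39+t) = t, so 0.49·t = 0.51×39.
t* = 0.51×39/0.49 = 40.59 min.

40.59 min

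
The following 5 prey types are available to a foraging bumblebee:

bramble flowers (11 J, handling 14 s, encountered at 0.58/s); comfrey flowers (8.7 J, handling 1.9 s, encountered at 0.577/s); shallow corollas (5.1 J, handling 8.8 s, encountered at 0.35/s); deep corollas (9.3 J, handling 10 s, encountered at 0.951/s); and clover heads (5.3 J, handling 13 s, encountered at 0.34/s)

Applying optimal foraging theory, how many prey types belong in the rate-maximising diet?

E/h in descending order: comfrey flowers 4.58, deep corollas 0.93, bramble flowers 0.786, shallow corollas 0.58, clover heads 0.408 J/s. The optimal diet is the largest prefix of this list for which every included type satisfies E_i/h_i > R on the types above it.
Rate on top 1: 2.395. deep corollas: 0.93 < 2.395 → exclude; stop.
Optimal diet: comfrey flowers — 1 of 5 types.

1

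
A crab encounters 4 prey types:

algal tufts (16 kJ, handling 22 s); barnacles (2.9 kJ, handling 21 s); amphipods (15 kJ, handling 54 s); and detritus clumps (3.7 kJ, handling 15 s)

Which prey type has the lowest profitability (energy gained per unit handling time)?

barnacles

In descending order of E/h:
algal tufts: 16/22 = 0.727 kJ/s
amphipods: 15/54 = 0.278 kJ/s
detritus clumps: 3.7/15 = 0.247 kJ/s
barnacles: 2.9/21 = 0.138 kJ/s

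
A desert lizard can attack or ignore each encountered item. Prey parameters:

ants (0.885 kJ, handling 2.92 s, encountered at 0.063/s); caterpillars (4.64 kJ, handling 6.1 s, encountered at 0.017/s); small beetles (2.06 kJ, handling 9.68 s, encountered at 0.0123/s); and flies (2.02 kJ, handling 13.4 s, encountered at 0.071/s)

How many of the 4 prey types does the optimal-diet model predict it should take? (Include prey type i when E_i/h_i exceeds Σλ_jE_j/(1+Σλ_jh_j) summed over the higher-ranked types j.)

Profitabilities (E/h, kJ/s): caterpillars 0.761, ants 0.303, small beetles 0.213, flies 0.151. Add prey in this order while the next type's profitability exceeds the intake rate on those already taken.
Rate on top 1: 0.07147. ants: 0.303 > 0.07147 → include.
Rate on top 2: 0.1046. small beetles: 0.213 > 0.1046 → include.
Rate on top 3: 0.1137. flies: 0.151 > 0.1137 → include.
Optimal diet: caterpillars, ants, small beetles, flies — 4 of 4 types.

4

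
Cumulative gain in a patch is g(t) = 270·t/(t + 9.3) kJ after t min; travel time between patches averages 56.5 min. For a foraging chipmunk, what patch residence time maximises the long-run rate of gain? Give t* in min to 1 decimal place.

22.9 min

Optimal t* satisfies g'(t*) = g(t*)/(T + t*).
g'(t) = 270·9.3/(t + 9.3)². Setting 270·9.3/(t+9.3)² = 270t/[(t+9.3)(56.5+t)] gives 9.3(56.5+t) = t(t+9.3), so t² = 9.3×56.5 = 525.5.
t* = √525.5 = 22.92 min.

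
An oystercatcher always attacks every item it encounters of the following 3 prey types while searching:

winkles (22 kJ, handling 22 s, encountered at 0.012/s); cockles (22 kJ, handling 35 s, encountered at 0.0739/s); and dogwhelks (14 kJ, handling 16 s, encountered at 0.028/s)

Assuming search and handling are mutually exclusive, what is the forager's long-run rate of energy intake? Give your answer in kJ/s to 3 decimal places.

0.531 kJ/s

R = Σλ_iE_i / (1 + Σλ_ih_i)
Numerator: 0.012×22 + 0.0739×22 + 0.028×14 = 2.282
Denominator: 1 + 0.012×22 + 0.0739×35 + 0.028×16 = 4.298
R = 2.282/4.298 = 0.5308 kJ/s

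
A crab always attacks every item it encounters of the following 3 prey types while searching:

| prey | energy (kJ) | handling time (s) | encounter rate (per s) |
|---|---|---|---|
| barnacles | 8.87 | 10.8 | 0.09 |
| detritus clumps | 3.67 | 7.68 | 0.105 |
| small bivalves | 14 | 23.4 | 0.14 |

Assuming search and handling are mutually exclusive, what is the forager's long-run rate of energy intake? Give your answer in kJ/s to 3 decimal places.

0.519 kJ/s

Energy encountered per unit search time: 0.09×8.87 + 0.105×3.67 + 0.14×14 = 3.144 kJ/s.
Handling time per unit search time: 0.09×10.8 + 0.105×7.68 + 0.14×23.4 = 5.054.
Rate = 3.144/(1 + 5.054) = 0.5192 kJ/s.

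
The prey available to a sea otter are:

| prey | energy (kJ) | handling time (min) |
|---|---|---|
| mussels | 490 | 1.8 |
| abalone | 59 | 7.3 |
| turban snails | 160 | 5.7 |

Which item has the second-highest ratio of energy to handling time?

turban snails

Profitability E/h (kJ/min): mussels = 490/1.8 = 272, abalone = 59/7.3 = 8.08, turban snails = 160/5.7 = 28.1.
Ranked: mussels > turban snails > abalone.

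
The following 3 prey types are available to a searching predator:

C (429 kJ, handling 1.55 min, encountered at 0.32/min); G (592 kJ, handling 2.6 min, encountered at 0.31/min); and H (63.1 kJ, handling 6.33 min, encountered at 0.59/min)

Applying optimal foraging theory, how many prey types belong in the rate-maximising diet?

Rank by E/h (kJ/min): C 277, G 228, H 9.97. Include each in turn until the next type's E/h falls below the running intake rate.
Rate on top 1: 91.76. G: 228 > 91.76 → include.
Rate on top 2: 139.4. H: 9.97 < 139.4 → exclude; stop.
Optimal diet: C, G — 2 of 3 types.

2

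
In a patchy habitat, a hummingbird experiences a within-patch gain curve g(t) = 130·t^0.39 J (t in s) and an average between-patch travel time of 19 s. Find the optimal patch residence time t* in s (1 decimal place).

12.1 s

By the marginal value theorem, leave when the instantaneous gain rate g'(t) equals the habitat-wide average g(t)/(T + t).
g'(t) = 0.39·130·t^-0.61. Setting 0.39·130·t^-0.61 = 130·t^0.39/(19+t) gives 0.39(19+t) = t, so 0.61·t = 0.39×19.
t* = 0.39×19/0.61 = 12.15 s.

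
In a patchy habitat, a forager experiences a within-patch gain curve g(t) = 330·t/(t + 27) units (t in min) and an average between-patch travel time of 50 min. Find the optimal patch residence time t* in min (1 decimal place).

By the marginal value theorem, leave when the instantaneous gain rate g'(t) equals the habitat-wide average g(t)/(T + t).
g'(t) = 330·27/(t + 27)². Setting 330·27/(t+27)² = 330t/[(t+27)(50+t)] gives 27(50+t) = t(t+27), so t² = 27×50 = 1350.
t* = √1350 = 36.74 min.

36.7 min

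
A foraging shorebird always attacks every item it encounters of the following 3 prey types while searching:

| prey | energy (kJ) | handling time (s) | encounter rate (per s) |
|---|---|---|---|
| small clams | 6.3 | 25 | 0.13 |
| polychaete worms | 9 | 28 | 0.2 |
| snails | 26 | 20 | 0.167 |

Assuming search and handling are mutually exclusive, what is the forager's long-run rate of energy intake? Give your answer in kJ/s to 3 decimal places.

0.528 kJ/s

Energy encountered per unit search time: 0.13×6.3 + 0.2×9 + 0.167×26 = 6.961 kJ/s.
Handling time per unit search time: 0.13×25 + 0.2×28 + 0.167×20 = 12.19.
Rate = 6.961/(1 + 12.19) = 0.5277 kJ/s.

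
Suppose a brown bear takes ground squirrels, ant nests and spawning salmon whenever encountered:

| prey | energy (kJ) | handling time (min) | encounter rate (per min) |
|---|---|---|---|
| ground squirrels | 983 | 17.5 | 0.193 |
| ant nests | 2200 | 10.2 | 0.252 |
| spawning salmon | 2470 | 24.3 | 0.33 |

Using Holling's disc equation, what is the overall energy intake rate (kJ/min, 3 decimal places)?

R = Σλ_iE_i / (1 + Σλ_ih_i)
Numerator: 0.193×983 + 0.252×2200 + 0.33×2470 = 1559
Denominator: 1 + 0.193×17.5 + 0.252×10.2 + 0.33×24.3 = 14.97
R = 1559/14.97 = 104.2 kJ/min

104.178 kJ/min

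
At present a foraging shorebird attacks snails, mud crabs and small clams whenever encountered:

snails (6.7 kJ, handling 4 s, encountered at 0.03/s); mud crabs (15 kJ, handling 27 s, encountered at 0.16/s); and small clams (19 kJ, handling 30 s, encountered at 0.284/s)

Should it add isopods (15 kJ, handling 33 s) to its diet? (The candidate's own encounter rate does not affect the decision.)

No

Intake rate on the current diet: R = (0.03×6.7 + 0.16×15 + 0.284×19) / (1 + 0.03×4 + 0.16×27 + 0.284×30) = 7.997/13.96 = 0.5729 kJ/s.
isopods: E/h = 15/33 = 0.4545 kJ/s.
Since 0.4545 < R, time spent handling isopods is better spent searching.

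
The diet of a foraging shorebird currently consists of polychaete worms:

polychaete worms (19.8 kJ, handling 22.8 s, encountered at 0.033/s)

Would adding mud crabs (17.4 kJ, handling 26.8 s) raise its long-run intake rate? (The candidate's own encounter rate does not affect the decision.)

Yes

On polychaete worms alone, R = ΣλE/(1+Σλh) = 0.6534/1.752 = 0.3729 kJ/s.
mud crabs: E/h = 17.4/26.8 = 0.6493 kJ/s.
Since 0.6493 > R, including mud crabs increases the long-run rate.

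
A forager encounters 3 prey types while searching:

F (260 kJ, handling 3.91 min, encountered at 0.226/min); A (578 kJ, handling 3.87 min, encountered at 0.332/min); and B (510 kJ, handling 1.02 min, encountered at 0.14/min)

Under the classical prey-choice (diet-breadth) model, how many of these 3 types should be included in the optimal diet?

2

Rank by E/h (kJ/min): B 500, A 149, F 66.5. Include each in turn until the next type's E/h falls below the running intake rate.
Rate on top 1: 62.48. A: 149 > 62.48 → include.
Rate on top 2: 108.5. F: 66.5 < 108.5 → exclude; stop.
Optimal diet: B, A — 2 of 3 types.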